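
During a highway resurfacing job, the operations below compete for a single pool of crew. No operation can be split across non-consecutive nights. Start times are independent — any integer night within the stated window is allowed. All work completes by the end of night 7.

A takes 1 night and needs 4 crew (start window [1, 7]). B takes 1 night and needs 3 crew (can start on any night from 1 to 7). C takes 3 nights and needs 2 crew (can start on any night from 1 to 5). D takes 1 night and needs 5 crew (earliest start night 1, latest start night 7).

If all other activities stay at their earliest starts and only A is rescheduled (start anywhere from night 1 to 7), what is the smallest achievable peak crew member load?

10

A@1: n1:14  n2:2  n3:2  n4:0  n5:0  n6:0  n7:0 → peak 14
A@2: n1:10  n2:6  n3:2  n4:0  n5:0  n6:0  n7:0 → peak 10
A@3: n1:10  n2:2  n3:6  n4:0  n5:0  n6:0  n7:0 → peak 10
A@4: n1:10  n2:2  n3:2  n4:4  n5:0  n6:0  n7:0 → peak 10
A@5: n1:10  n2:2  n3:2  n4:0  n5:4  n6:0  n7:0 → peak 10
A@6: n1:10  n2:2  n3:2  n4:0  n5:0  n6:4  n7:0 → peak 10
A@7: n1:10  n2:2  n3:2  n4:0  n5:0  n6:0  n7:4 → peak 10
Best is A@2, peak 10.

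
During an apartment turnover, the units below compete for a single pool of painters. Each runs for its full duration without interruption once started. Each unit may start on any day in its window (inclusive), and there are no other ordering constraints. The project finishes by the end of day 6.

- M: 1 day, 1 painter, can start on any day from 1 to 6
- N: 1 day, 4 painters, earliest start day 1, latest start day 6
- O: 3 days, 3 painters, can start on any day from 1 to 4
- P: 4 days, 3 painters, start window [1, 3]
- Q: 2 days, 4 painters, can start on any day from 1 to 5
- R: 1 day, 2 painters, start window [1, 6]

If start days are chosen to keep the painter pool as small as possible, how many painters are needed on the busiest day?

Early-start (M@1, N@1, O@1, P@1, Q@1, R@1) gives peak 17: d1:17  d2:10  d3:6  d4:3  d5:0  d6:0.
Shift O→2, P→2, Q→5.
Schedule M@1, N@1, O@2, P@2, Q@5, R@1: d1:7  d2:6  d3:6  d4:6  d5:7  d6:4 — peak 7.

7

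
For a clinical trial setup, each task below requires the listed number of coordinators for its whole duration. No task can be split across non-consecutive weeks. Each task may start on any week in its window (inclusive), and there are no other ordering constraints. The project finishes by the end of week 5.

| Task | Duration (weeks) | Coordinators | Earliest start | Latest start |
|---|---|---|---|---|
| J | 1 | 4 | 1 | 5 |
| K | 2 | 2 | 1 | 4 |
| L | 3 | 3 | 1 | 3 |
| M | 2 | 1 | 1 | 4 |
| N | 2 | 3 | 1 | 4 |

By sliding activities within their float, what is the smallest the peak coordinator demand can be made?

Early-start (J@1, K@1, L@1, M@1, N@1) gives peak 13: w1:13  w2:9  w3:3  w4:0  w5:0.
Shift L→2, M→2, N→4.
Schedule J@1, K@1, L@2, M@2, N@4: w1:6  w2:6  w3:4  w4:6  w5:3 — peak 6.

6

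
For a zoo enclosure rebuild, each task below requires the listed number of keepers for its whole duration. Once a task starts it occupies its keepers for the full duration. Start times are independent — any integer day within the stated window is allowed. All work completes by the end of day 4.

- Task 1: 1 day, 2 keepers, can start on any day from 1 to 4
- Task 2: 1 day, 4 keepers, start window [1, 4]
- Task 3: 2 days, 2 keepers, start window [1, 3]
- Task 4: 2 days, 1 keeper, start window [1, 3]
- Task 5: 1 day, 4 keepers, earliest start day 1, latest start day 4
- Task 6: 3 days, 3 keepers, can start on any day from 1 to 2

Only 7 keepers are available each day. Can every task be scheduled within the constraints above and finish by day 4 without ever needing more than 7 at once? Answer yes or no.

yes

Schedule Task 1@1, Task 2@1, Task 3@2, Task 4@1, Task 5@4, Task 6@2: d1:7  d2:6  d3:5  d4:7 — peak 7 ≤ 7.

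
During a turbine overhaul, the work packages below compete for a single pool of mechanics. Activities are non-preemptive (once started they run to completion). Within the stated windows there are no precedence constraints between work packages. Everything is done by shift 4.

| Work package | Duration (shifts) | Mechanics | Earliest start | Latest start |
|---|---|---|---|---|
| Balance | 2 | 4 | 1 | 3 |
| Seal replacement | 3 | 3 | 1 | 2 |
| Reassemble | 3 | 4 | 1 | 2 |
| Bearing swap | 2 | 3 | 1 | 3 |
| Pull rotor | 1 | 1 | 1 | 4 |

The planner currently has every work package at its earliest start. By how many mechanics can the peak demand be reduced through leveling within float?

Early-start peak: s1:15  s2:14  s3:7  s4:0 ⇒ 15.
Leveled (Balance@1, Seal replacement@1, Reassemble@1, Bearing swap@3, Pull rotor@3): s1:11  s2:11  s3:11  s4:3 ⇒ 11.
Reduction 15 − 11 = 4.

4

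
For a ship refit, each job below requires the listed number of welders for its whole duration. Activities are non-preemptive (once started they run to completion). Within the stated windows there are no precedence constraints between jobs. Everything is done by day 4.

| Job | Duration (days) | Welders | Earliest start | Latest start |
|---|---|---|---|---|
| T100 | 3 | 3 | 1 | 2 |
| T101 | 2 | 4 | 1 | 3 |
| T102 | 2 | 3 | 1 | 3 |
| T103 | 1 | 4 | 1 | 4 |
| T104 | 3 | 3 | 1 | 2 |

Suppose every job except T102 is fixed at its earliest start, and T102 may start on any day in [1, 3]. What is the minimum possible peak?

T102@1: d1:17  d2:13  d3:6  d4:0 → peak 17
T102@2: d1:14  d2:13  d3:9  d4:0 → peak 14
T102@3: d1:14  d2:10  d3:9  d4:3 → peak 14
Best is T102@2, peak 14.

14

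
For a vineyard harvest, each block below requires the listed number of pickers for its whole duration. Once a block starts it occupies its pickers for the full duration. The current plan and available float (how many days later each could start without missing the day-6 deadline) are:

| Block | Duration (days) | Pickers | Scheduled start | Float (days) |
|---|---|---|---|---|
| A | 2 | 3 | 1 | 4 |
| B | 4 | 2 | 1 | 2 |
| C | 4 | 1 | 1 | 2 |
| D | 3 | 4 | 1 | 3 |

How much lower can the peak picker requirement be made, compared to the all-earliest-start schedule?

Early-start peak: d1:10  d2:10  d3:7  d4:3  d5:0  d6:0 ⇒ 10.
Leveled (A@1, B@1, C@1, D@3): d1:6  d2:6  d3:7  d4:7  d5:4  d6:0 ⇒ 7.
Reduction 10 − 7 = 3.

3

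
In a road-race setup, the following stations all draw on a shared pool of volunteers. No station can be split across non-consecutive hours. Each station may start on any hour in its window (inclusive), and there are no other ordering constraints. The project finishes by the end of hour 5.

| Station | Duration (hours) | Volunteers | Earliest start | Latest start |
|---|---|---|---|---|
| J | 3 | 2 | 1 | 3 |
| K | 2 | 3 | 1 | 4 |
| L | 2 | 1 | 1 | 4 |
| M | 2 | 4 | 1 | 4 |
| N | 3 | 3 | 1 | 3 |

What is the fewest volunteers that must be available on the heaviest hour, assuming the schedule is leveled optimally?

7

Early-start (J@1, K@1, L@1, M@1, N@1) gives peak 13: h1:13  h2:13  h3:5  h4:0  h5:0.
Shift M→4, N→3.
Schedule J@1, K@1, L@1, M@4, N@3: h1:6  h2:6  h3:5  h4:7  h5:7 — peak 7.
Total volunteer-hours = 31 over 5 hours ⇒ peak ≥ ⌈31/5⌉ = 7, so 7 is optimal.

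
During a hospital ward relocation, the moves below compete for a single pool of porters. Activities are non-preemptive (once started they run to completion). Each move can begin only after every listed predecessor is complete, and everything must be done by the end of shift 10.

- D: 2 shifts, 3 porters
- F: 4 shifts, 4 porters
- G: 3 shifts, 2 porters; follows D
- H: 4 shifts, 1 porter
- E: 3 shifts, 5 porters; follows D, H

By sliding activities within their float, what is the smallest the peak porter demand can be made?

6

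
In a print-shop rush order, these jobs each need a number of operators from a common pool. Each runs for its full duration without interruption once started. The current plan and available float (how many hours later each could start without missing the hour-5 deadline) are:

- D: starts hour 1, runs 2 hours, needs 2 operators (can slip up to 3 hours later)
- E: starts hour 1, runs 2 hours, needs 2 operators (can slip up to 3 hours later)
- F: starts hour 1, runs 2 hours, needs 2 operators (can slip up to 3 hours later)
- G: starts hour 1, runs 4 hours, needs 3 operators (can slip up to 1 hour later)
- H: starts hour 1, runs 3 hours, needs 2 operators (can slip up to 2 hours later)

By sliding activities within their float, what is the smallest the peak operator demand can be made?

7

Early-start (D@1, E@1, F@1, G@1, H@1) gives peak 11: h1:11  h2:11  h3:5  h4:3  h5:0.
Shift F→3, H→3.
Schedule D@1, E@1, F@3, G@1, H@3: h1:7  h2:7  h3:7  h4:7  h5:2 — peak 7.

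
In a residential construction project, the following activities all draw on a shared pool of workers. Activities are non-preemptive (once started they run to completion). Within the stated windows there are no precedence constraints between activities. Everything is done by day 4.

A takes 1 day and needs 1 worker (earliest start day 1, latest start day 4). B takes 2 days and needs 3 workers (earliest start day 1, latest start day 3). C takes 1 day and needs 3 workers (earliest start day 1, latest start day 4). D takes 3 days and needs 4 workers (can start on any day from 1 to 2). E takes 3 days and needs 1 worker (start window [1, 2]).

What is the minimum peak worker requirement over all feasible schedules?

8

Early-start (A@1, B@1, C@1, D@1, E@1) gives peak 12: d1:12  d2:8  d3:5  d4:0.
Shift D→2.
Schedule A@1, B@1, C@1, D@2, E@1: d1:8  d2:8  d3:5  d4:4 — peak 8.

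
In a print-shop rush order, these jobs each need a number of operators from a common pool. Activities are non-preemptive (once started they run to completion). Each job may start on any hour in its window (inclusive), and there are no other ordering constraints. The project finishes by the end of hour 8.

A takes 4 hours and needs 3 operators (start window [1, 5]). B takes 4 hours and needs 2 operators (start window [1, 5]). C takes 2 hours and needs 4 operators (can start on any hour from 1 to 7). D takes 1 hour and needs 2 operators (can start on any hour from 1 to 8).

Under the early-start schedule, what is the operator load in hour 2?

9

At early start, hour 2 has: A, B, C.
Demand: 3 + 2 + 4 = 9.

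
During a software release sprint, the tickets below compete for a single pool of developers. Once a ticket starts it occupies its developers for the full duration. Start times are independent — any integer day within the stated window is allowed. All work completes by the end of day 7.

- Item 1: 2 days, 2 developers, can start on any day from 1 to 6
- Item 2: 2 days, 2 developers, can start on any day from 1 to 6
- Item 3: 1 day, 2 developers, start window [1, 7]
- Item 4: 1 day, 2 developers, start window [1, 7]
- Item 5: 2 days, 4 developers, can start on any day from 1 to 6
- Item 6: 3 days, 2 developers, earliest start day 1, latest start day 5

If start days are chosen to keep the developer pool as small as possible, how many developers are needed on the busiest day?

4

Early-start (Item 1@1, Item 2@1, Item 3@1, Item 4@1, Item 5@1, Item 6@1) gives peak 14: d1:14  d2:10  d3:2  d4:0  d5:0  d6:0  d7:0.
Shift Item 3→3, Item 4→4, Item 5→6, Item 6→3.
Schedule Item 1@1, Item 2@1, Item 3@3, Item 4@4, Item 5@6, Item 6@3: d1:4  d2:4  d3:4  d4:4  d5:2  d6:4  d7:4 — peak 4.
Total developer-days = 26 over 7 days ⇒ peak ≥ ⌈26/7⌉ = 4, so 4 is optimal.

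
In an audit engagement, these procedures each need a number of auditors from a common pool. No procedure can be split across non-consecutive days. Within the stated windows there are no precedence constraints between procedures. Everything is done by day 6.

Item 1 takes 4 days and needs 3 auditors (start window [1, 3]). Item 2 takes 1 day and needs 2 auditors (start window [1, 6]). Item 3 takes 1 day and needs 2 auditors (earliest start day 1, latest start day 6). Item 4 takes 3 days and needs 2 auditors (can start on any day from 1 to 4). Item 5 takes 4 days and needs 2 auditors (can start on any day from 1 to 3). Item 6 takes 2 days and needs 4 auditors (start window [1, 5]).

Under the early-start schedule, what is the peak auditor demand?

15

Early-start schedule: Item 1@1, Item 2@1, Item 3@1, Item 4@1, Item 5@1, Item 6@1.
Load per day: day 1: 15, day 2: 11, day 3: 7, day 4: 5, day 5: 0, day 6: 0.
Peak is 15.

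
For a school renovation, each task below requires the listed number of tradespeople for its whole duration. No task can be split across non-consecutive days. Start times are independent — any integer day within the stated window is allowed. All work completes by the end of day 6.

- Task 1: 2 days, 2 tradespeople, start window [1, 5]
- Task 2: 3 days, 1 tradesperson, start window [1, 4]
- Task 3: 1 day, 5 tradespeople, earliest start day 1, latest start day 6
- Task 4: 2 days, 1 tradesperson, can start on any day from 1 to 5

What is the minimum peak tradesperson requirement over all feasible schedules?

Early-start (Task 1@1, Task 2@1, Task 3@1, Task 4@1) gives peak 9: d1:9  d2:4  d3:1  d4:0  d5:0  d6:0.
Shift Task 3→4.
Schedule Task 1@1, Task 2@1, Task 3@4, Task 4@1: d1:4  d2:4  d3:1  d4:5  d5:0  d6:0 — peak 5.

5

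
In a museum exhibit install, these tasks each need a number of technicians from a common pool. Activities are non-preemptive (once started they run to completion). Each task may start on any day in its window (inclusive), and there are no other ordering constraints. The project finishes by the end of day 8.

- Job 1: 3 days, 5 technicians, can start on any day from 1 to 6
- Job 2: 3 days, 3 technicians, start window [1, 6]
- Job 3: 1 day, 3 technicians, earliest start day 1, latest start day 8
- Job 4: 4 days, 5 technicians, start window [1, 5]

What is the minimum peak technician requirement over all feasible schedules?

8

Early-start (Job 1@1, Job 2@1, Job 3@1, Job 4@1) gives peak 16: d1:16  d2:13  d3:13  d4:5  d5:0  d6:0  d7:0  d8:0.
Shift Job 3→4, Job 4→4.
Schedule Job 1@1, Job 2@1, Job 3@4, Job 4@4: d1:8  d2:8  d3:8  d4:8  d5:5  d6:5  d7:5  d8:0 — peak 8.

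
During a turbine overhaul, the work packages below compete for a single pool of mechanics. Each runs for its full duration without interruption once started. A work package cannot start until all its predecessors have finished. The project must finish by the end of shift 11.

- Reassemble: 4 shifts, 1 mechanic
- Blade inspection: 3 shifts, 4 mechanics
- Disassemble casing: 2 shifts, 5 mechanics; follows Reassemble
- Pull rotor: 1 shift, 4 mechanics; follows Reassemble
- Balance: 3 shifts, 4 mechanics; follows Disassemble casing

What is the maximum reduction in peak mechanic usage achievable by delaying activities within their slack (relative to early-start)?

Early-start peak: s1:5  s2:5  s3:5  s4:1  s5:9  s6:5  s7:4  s8:4  s9:4  s10:0  s11:0 ⇒ 9.
Leveled (Reassemble@1, Blade inspection@1, Disassemble casing@5, Pull rotor@7, Balance@8): s1:5  s2:5  s3:5  s4:1  s5:5  s6:5  s7:4  s8:4  s9:4  s10:4  s11:0 ⇒ 5.
Reduction 9 − 5 = 4.

4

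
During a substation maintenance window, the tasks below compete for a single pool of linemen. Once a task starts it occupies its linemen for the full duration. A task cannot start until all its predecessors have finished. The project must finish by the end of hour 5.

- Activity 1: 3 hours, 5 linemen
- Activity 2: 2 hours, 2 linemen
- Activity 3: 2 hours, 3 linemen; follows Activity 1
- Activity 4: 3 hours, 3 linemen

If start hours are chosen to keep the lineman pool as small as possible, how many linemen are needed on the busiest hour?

Early-start (Activity 1@1, Activity 2@1, Activity 3@4, Activity 4@1) gives peak 10: h1:10  h2:10  h3:8  h4:3  h5:3.
Shift Activity 4→3.
Schedule Activity 1@1, Activity 2@1, Activity 3@4, Activity 4@3: h1:7  h2:7  h3:8  h4:6  h5:6 — peak 8.
No arrangement of the 12 feasible schedules does better.

8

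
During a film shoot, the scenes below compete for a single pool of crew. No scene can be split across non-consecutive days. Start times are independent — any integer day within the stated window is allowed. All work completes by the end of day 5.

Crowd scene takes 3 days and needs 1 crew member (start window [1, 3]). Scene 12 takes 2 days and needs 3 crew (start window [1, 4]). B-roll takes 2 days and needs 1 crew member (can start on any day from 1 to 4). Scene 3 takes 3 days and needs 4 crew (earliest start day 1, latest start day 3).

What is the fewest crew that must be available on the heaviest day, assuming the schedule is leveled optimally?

5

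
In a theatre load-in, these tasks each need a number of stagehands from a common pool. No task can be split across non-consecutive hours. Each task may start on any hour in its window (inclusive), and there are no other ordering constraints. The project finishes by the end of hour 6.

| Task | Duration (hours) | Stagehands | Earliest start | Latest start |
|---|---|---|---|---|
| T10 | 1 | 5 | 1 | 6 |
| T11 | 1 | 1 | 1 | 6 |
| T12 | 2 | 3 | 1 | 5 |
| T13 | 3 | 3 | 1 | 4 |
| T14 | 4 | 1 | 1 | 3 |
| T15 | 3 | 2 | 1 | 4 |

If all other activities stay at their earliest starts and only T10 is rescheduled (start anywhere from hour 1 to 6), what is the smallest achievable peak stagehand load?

T10@1: h1:15  h2:9  h3:6  h4:1  h5:0  h6:0 → peak 15
T10@2: h1:10  h2:14  h3:6  h4:1  h5:0  h6:0 → peak 14
T10@3: h1:10  h2:9  h3:11  h4:1  h5:0  h6:0 → peak 11
T10@4: h1:10  h2:9  h3:6  h4:6  h5:0  h6:0 → peak 10
T10@5: h1:10  h2:9  h3:6  h4:1  h5:5  h6:0 → peak 10
T10@6: h1:10  h2:9  h3:6  h4:1  h5:0  h6:5 → peak 10
Best is T10@4, peak 10.

10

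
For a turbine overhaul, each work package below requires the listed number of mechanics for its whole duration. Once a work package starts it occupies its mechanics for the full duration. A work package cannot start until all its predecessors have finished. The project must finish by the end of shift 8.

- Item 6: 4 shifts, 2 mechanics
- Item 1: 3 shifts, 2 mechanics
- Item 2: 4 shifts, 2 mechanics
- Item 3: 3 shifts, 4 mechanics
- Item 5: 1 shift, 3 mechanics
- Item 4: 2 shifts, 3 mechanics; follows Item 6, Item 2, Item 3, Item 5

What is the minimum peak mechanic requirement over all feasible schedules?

Early-start (Item 6@1, Item 1@1, Item 2@1, Item 3@1, Item 5@1, Item 4@5) gives peak 13: s1:13  s2:10  s3:10  s4:4  s5:3  s6:3  s7:0  s8:0.
Shift Item 3→4, Item 5→5, Item 4→7.
Schedule Item 6@1, Item 1@1, Item 2@1, Item 3@4, Item 5@5, Item 4@7: s1:6  s2:6  s3:6  s4:8  s5:7  s6:4  s7:3  s8:3 — peak 8.

8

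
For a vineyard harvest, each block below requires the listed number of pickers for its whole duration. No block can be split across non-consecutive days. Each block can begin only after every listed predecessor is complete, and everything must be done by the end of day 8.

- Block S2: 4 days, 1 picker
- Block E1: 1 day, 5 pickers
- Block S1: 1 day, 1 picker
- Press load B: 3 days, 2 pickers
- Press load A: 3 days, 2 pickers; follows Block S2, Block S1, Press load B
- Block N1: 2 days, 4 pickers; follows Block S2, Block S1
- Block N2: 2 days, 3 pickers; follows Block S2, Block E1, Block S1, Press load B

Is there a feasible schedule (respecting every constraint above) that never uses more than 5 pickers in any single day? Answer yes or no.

no

The minimum achievable peak is 6; 5 < 6, so no feasible schedule stays within the cap.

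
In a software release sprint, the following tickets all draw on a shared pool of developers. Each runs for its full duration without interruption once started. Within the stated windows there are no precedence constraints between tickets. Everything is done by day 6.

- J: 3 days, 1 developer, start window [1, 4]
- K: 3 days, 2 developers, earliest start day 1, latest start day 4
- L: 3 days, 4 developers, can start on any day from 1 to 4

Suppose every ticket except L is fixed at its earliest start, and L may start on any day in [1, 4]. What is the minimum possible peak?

4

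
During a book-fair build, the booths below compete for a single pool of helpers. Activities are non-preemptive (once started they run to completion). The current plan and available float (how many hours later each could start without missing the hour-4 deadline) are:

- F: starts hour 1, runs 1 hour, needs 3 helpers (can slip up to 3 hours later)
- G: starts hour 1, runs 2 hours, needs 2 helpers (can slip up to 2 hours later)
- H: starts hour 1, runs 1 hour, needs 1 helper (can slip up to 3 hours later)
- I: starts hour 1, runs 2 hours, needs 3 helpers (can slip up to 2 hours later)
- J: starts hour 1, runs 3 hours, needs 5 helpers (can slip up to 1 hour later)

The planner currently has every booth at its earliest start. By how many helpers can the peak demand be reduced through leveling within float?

6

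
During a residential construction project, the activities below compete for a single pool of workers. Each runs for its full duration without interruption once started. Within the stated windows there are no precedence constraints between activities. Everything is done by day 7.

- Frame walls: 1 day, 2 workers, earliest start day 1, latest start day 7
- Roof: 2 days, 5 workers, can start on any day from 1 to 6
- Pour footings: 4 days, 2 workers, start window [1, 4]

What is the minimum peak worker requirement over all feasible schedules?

Early-start (Frame walls@1, Roof@1, Pour footings@1) gives peak 9: d1:9  d2:7  d3:2  d4:2  d5:0  d6:0  d7:0.
Shift Roof→2, Pour footings→4.
Schedule Frame walls@1, Roof@2, Pour footings@4: d1:2  d2:5  d3:5  d4:2  d5:2  d6:2  d7:2 — peak 5.

5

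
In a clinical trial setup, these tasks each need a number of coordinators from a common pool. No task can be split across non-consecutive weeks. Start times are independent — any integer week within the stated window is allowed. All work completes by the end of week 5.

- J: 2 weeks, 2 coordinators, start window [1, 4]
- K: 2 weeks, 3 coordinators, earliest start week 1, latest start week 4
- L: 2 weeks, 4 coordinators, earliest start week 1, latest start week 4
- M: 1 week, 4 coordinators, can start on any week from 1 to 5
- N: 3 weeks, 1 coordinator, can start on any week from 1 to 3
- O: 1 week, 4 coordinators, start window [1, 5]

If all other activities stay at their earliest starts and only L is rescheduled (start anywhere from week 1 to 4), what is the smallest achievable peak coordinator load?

14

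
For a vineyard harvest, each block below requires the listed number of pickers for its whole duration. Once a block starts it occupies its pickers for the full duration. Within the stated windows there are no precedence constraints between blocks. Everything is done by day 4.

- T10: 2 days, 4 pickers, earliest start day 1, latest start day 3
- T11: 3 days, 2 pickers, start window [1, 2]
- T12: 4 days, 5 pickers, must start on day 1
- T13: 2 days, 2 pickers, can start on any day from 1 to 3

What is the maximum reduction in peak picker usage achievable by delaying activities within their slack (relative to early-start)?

2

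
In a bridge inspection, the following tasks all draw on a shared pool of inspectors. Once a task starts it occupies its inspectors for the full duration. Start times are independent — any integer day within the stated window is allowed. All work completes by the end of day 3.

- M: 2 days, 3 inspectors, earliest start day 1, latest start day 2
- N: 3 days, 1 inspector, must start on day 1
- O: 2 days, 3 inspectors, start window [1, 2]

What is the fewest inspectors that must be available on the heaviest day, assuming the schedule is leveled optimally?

Schedule M@1, N@1, O@1: d1:7  d2:7  d3:1 — peak 7.
No arrangement of the 4 feasible schedules does better.

7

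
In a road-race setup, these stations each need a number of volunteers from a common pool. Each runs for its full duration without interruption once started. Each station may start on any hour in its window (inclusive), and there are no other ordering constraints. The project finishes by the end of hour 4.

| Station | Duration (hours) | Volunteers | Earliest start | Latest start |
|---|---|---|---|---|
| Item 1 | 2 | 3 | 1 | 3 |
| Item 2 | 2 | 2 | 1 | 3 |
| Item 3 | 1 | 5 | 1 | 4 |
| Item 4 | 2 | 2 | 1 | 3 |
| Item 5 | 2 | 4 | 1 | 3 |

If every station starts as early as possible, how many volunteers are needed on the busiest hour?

Early-start schedule: Item 1@1, Item 2@1, Item 3@1, Item 4@1, Item 5@1.
Load per hour: hour 1: 16, hour 2: 11, hour 3: 0, hour 4: 0.
Peak is 16.

16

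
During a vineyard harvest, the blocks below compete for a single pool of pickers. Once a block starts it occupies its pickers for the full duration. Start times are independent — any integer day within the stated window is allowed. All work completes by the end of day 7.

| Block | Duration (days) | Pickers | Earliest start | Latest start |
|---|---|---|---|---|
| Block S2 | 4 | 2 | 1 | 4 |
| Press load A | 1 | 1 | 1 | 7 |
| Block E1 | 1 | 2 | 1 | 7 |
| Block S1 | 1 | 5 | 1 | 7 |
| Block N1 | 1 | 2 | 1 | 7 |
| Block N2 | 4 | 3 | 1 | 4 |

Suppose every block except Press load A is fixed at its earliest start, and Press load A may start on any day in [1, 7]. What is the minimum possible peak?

Press load A@1: d1:15  d2:5  d3:5  d4:5  d5:0  d6:0  d7:0 → peak 15
Press load A@2: d1:14  d2:6  d3:5  d4:5  d5:0  d6:0  d7:0 → peak 14
Press load A@3: d1:14  d2:5  d3:6  d4:5  d5:0  d6:0  d7:0 → peak 14
Press load A@4: d1:14  d2:5  d3:5  d4:6  d5:0  d6:0  d7:0 → peak 14
Press load A@5: d1:14  d2:5  d3:5  d4:5  d5:1  d6:0  d7:0 → peak 14
Press load A@6: d1:14  d2:5  d3:5  d4:5  d5:0  d6:1  d7:0 → peak 14
Press load A@7: d1:14  d2:5  d3:5  d4:5  d5:0  d6:0  d7:1 → peak 14
Best is Press load A@2, peak 14.

14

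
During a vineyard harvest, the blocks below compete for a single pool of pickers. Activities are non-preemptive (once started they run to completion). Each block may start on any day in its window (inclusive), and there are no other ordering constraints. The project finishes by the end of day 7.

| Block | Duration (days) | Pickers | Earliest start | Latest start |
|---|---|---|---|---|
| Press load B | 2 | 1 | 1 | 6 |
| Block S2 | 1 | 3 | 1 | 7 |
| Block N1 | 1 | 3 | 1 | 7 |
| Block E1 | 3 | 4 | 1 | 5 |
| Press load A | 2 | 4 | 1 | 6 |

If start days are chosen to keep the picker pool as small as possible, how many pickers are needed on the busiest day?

Early-start (Press load B@1, Block S2@1, Block N1@1, Block E1@1, Press load A@1) gives peak 15: d1:15  d2:9  d3:4  d4:0  d5:0  d6:0  d7:0.
Shift Block N1→2, Block E1→3, Press load A→6.
Schedule Press load B@1, Block S2@1, Block N1@2, Block E1@3, Press load A@6: d1:4  d2:4  d3:4  d4:4  d5:4  d6:4  d7:4 — peak 4.
Total picker-days = 28 over 7 days ⇒ peak ≥ ⌈28/7⌉ = 4, so 4 is optimal.

4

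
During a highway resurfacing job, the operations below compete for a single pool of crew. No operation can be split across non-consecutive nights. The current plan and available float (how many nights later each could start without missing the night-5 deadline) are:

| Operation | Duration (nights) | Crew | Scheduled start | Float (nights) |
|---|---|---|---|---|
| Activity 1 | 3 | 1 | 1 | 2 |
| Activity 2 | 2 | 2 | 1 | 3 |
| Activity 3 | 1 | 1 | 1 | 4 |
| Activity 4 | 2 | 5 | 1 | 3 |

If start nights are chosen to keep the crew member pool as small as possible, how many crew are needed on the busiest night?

Early-start (Activity 1@1, Activity 2@1, Activity 3@1, Activity 4@1) gives peak 9: n1:9  n2:8  n3:1  n4:0  n5:0.
Shift Activity 4→4.
Schedule Activity 1@1, Activity 2@1, Activity 3@1, Activity 4@4: n1:4  n2:3  n3:1  n4:5  n5:5 — peak 5.

5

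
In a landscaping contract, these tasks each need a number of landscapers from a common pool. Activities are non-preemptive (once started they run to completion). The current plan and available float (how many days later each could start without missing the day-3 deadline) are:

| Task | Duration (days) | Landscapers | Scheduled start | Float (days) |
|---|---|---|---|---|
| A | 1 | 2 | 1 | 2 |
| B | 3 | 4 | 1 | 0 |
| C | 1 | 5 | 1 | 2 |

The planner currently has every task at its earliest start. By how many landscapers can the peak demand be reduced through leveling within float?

2

Early-start peak: d1:11  d2:4  d3:4 ⇒ 11.
Leveled (A@1, B@1, C@2): d1:6  d2:9  d3:4 ⇒ 9.
Reduction 11 − 9 = 2.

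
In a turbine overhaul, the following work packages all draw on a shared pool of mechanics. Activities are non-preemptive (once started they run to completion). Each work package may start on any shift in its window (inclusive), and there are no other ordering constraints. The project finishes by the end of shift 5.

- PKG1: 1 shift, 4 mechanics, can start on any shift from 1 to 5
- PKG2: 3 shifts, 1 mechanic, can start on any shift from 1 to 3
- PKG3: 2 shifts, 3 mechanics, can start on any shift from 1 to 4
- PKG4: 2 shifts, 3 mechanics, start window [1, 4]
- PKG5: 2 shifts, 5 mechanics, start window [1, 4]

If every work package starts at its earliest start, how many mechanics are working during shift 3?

At early start, shift 3 has: PKG2.
Demand: 1 = 1.

1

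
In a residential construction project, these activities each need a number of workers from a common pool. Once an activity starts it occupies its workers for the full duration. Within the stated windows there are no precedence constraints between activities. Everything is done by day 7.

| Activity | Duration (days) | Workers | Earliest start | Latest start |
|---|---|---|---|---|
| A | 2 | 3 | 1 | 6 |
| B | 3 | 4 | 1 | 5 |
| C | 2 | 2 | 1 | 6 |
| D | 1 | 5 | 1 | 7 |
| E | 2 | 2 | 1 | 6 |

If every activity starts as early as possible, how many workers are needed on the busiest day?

Early-start schedule: A@1, B@1, C@1, D@1, E@1.
Load per day: day 1: 16, day 2: 11, day 3: 4, day 4: 0, day 5: 0, day 6: 0, day 7: 0.
Peak is 16.

16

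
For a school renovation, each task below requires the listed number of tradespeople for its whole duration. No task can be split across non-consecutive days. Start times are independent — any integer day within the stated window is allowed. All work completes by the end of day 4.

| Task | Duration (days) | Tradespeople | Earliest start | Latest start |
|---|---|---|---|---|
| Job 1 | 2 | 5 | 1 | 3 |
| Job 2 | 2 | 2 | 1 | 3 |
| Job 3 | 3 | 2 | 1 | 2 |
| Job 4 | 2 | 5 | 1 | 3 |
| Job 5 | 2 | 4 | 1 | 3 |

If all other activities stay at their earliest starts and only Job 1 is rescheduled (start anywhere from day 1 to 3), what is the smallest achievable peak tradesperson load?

Job 1@1: d1:18  d2:18  d3:2  d4:0 → peak 18
Job 1@2: d1:13  d2:18  d3:7  d4:0 → peak 18
Job 1@3: d1:13  d2:13  d3:7  d4:5 → peak 13
Best is Job 1@3, peak 13.

13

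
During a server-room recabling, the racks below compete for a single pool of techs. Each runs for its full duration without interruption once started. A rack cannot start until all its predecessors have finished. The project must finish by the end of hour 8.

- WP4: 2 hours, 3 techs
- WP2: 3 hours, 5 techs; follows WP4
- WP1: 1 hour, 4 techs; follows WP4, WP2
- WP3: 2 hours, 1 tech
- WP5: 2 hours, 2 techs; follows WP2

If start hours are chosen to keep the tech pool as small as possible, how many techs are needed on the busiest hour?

5

Early-start (WP4@1, WP2@3, WP1@6, WP3@1, WP5@6) gives peak 6: h1:4  h2:4  h3:5  h4:5  h5:5  h6:6  h7:2  h8:0.
Shift WP5→7.
Schedule WP4@1, WP2@3, WP1@6, WP3@1, WP5@7: h1:4  h2:4  h3:5  h4:5  h5:5  h6:4  h7:2  h8:2 — peak 5.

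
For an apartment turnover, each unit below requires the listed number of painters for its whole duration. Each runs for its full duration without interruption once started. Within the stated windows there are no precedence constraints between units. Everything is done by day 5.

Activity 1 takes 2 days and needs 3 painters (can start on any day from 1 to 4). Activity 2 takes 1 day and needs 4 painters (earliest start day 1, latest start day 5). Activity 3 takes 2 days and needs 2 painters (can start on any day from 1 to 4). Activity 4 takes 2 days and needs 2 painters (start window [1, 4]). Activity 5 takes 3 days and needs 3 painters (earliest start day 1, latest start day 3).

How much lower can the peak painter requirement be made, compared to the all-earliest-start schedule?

8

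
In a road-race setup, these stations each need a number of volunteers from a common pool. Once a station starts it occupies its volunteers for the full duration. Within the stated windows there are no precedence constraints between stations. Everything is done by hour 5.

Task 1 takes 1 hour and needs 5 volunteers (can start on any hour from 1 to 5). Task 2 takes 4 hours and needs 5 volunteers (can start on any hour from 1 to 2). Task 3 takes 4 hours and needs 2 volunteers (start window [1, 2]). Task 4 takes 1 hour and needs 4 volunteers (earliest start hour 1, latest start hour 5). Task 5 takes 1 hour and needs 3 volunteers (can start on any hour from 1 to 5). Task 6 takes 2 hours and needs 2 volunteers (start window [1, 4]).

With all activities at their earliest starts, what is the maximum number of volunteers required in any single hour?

Early-start schedule: Task 1@1, Task 2@1, Task 3@1, Task 4@1, Task 5@1, Task 6@1.
Load per hour: hour 1: 21, hour 2: 9, hour 3: 7, hour 4: 7, hour 5: 0.
Peak is 21.

21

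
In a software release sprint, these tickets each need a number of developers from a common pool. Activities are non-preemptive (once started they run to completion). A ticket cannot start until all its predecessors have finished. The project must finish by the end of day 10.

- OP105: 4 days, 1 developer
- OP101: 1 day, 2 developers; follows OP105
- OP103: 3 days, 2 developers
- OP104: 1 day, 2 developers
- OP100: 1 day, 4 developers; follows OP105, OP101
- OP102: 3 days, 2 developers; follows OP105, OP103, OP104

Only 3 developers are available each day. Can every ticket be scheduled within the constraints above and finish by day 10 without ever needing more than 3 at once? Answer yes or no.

no

The minimum achievable peak is 4; 3 < 4, so no feasible schedule stays within the cap.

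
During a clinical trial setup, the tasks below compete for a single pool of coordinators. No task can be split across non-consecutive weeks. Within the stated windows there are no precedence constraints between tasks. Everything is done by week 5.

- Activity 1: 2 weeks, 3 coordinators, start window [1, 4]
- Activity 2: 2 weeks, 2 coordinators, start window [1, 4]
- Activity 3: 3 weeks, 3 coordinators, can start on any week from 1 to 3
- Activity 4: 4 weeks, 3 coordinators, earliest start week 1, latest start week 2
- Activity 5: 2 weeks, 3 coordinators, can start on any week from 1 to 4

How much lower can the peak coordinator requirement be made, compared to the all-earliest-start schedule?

5

Early-start peak: w1:14  w2:14  w3:6  w4:3  w5:0 ⇒ 14.
Leveled (Activity 1@1, Activity 2@1, Activity 3@3, Activity 4@1, Activity 5@3): w1:8  w2:8  w3:9  w4:9  w5:3 ⇒ 9.
Reduction 14 − 9 = 5.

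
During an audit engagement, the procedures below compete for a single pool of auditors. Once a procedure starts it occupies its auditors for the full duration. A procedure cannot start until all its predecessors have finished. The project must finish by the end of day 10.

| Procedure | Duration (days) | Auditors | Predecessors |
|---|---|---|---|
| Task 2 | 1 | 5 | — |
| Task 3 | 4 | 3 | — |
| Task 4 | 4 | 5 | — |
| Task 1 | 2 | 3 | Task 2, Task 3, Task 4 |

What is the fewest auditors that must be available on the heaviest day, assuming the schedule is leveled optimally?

8

Early-start (Task 2@1, Task 3@1, Task 4@1, Task 1@5) gives peak 13: d1:13  d2:8  d3:8  d4:8  d5:3  d6:3  d7:0  d8:0  d9:0  d10:0.
Shift Task 4→2, Task 1→6.
Schedule Task 2@1, Task 3@1, Task 4@2, Task 1@6: d1:8  d2:8  d3:8  d4:8  d5:5  d6:3  d7:3  d8:0  d9:0  d10:0 — peak 8.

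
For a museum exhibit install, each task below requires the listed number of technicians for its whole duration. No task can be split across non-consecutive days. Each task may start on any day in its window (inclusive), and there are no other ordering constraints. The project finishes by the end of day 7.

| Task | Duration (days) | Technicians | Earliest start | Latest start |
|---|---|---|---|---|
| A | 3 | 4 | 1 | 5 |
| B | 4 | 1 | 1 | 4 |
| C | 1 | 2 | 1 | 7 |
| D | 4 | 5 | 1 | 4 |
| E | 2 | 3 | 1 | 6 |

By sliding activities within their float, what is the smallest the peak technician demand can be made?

7

Early-start (A@1, B@1, C@1, D@1, E@1) gives peak 15: d1:15  d2:13  d3:10  d4:6  d5:0  d6:0  d7:0.
Shift B→3, C→3, D→4.
Schedule A@1, B@3, C@3, D@4, E@1: d1:7  d2:7  d3:7  d4:6  d5:6  d6:6  d7:5 — peak 7.
Total technician-days = 44 over 7 days ⇒ peak ≥ ⌈44/7⌉ = 7, so 7 is optimal.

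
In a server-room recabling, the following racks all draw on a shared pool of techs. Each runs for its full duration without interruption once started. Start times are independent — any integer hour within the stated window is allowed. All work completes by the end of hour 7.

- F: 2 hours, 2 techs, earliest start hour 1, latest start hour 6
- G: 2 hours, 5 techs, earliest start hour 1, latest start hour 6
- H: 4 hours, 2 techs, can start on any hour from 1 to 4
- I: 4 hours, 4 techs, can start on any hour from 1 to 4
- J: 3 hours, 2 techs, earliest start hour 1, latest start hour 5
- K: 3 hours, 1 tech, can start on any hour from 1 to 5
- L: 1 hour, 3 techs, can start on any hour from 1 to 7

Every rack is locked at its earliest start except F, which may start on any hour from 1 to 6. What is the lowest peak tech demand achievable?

17

F@1: h1:19  h2:16  h3:9  h4:6  h5:0  h6:0  h7:0 → peak 19
F@2: h1:17  h2:16  h3:11  h4:6  h5:0  h6:0  h7:0 → peak 17
F@3: h1:17  h2:14  h3:11  h4:8  h5:0  h6:0  h7:0 → peak 17
F@4: h1:17  h2:14  h3:9  h4:8  h5:2  h6:0  h7:0 → peak 17
F@5: h1:17  h2:14  h3:9  h4:6  h5:2  h6:2  h7:0 → peak 17
F@6: h1:17  h2:14  h3:9  h4:6  h5:0  h6:2  h7:2 → peak 17
Best is F@2, peak 17.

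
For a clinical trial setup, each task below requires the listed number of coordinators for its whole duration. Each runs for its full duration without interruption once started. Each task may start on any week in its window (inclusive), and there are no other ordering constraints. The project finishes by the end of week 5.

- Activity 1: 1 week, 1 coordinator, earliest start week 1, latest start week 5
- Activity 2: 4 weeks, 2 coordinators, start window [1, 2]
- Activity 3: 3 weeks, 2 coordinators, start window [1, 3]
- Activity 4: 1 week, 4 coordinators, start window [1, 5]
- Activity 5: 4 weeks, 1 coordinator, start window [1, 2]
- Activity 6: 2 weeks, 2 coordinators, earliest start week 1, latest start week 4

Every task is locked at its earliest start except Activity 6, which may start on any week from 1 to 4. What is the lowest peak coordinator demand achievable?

10

Activity 6@1: w1:12  w2:7  w3:5  w4:3  w5:0 → peak 12
Activity 6@2: w1:10  w2:7  w3:7  w4:3  w5:0 → peak 10
Activity 6@3: w1:10  w2:5  w3:7  w4:5  w5:0 → peak 10
Activity 6@4: w1:10  w2:5  w3:5  w4:5  w5:2 → peak 10
Best is Activity 6@2, peak 10.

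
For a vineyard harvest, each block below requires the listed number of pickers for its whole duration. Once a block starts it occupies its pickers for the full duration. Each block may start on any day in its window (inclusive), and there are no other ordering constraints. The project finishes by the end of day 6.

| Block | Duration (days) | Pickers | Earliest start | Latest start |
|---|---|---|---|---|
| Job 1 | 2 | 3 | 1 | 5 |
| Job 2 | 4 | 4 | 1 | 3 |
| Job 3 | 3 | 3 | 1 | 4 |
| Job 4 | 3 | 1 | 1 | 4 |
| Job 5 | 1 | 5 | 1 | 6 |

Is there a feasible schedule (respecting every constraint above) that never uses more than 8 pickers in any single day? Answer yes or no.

yes

Schedule Job 1@1, Job 2@1, Job 3@3, Job 4@1, Job 5@5: d1:8  d2:8  d3:8  d4:7  d5:8  d6:0 — peak 8 ≤ 8.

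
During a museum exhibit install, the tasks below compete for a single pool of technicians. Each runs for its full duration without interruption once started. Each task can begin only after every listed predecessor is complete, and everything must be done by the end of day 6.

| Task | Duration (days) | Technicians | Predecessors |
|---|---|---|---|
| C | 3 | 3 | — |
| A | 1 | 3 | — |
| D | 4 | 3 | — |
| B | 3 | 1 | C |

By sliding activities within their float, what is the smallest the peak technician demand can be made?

6

Early-start (C@1, A@1, D@1, B@4) gives peak 9: d1:9  d2:6  d3:6  d4:4  d5:1  d6:1.
Shift D→2.
Schedule C@1, A@1, D@2, B@4: d1:6  d2:6  d3:6  d4:4  d5:4  d6:1 — peak 6.
No arrangement of the 18 feasible schedules does better.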